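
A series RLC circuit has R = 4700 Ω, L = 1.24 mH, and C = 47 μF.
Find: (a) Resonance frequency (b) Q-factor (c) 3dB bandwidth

Step 1 — Resonance condition Im(Z)=0 gives ω₀ = 1/√(LC).
Step 2 — ω₀ = 1/√(0.00124·4.7e-05) = 4142 rad/s.
Step 3 — f₀ = ω₀/(2π) = 659.3 Hz.
Step 4 — Series Q: Q = ω₀L/R = 4142·0.00124/4700 = 0.001093.
Step 5 — 3dB bandwidth: Δω = ω₀/Q = 3.79e+06 rad/s; BW = Δω/(2π) = 6.032e+05 Hz.

(a) f₀ = 659.3 Hz  (b) Q = 0.001093  (c) BW = 6.032e+05 Hz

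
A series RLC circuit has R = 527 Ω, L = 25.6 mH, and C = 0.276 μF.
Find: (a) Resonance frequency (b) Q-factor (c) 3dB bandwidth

Step 1 — Resonance: ω₀ = 1/√(LC) = 1/√(0.0256·2.76e-07) = 1.19e+04 rad/s.
Step 2 — f₀ = ω₀/(2π) = 1893 Hz.
Step 3 — Series Q: Q = ω₀L/R = 1.19e+04·0.0256/527 = 0.5779.
Step 4 — Bandwidth: Δω = ω₀/Q = 2.059e+04 rad/s; BW = Δω/(2π) = 3276 Hz.

(a) f₀ = 1893 Hz  (b) Q = 0.5779  (c) BW = 3276 Hz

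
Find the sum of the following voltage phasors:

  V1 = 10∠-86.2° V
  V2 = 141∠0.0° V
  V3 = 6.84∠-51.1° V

Step 1 — Convert each phasor to rectangular form:
  V1 = 10·(cos(-86.2°) + j·sin(-86.2°)) = 0.6627 - j9.978 V
  V2 = 141·(cos(0.0°) + j·sin(0.0°)) = 141 V
  V3 = 6.84·(cos(-51.1°) + j·sin(-51.1°)) = 4.295 - j5.323 V
Step 2 — Sum components: V_total = 146 - j15.3 V.
Step 3 — Convert to polar: |V_total| = 146.8 V, ∠V_total = -6.0°.

V_total = 146.8∠-6.0° V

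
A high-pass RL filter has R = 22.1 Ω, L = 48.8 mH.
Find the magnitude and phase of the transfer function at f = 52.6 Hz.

Step 1 — Angular frequency: ω = 2π·52.6 = 330.5 rad/s.
Step 2 — Transfer function: H(jω) = jωL/(R + jωL).
Step 3 — Numerator jωL = j·16.13; denominator R + jωL = 22.1 + j16.13.
Step 4 — H = 0.3475 + j0.4762.
Step 5 — Magnitude: |H| = 0.5895 (-4.6 dB); phase: φ = 53.9°.

|H| = 0.5895 (-4.6 dB), φ = 53.9°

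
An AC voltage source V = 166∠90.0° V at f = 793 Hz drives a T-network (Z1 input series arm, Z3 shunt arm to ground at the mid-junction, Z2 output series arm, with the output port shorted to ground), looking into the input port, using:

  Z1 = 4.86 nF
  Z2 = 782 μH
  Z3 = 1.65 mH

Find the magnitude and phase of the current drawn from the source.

Step 1 — Angular frequency: ω = 2π·f = 2π·793 = 4983 rad/s.
Step 2 — Component impedances:
  Z1: Z = 1/(jωC) = -j/(ω·C) = 0 - j4.13e+04 Ω
  Z2: Z = jωL = j·4983·0.000782 = 0 + j3.896 Ω
  Z3: Z = jωL = j·4983·0.00165 = 0 + j8.221 Ω
Step 3 — With the output port shorted to ground, the output series arm Z2 runs from the junction to ground; the shunt arm Z3 also runs from the junction to ground. They appear in parallel: Z3 || Z2 = 0 + j2.644 Ω.
Step 4 — Series with input arm Z1: Z_in = Z1 + (Z3 || Z2) = 0 - j4.129e+04 Ω = 4.129e+04∠-90.0° Ω.
Step 5 — Source phasor: V = 166∠90.0° V = 0 + j166 V.
Step 6 — Ohm's law: I = V / Z_total = (0 + j166) / (0 - j4.129e+04) = -0.00402 A.
Step 7 — Convert to polar: |I| = 0.00402 A, ∠I = 180.0°.

I = 0.00402∠180.0° A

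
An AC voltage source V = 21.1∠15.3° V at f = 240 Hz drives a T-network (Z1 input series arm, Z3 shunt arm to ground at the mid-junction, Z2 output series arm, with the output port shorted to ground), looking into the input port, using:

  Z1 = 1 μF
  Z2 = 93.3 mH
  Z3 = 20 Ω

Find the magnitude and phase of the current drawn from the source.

Step 1 — Angular frequency: ω = 2π·f = 2π·240 = 1508 rad/s.
Step 2 — Component impedances:
  Z1: Z = 1/(jωC) = -j/(ω·C) = 0 - j663.1 Ω
  Z2: Z = jωL = j·1508·0.0933 = 0 + j140.7 Ω
  Z3: Z = R = 20 Ω
Step 3 — With the output port shorted to ground, the output series arm Z2 runs from the junction to ground; the shunt arm Z3 also runs from the junction to ground. They appear in parallel: Z3 || Z2 = 19.6 + j2.787 Ω.
Step 4 — Series with input arm Z1: Z_in = Z1 + (Z3 || Z2) = 19.6 - j660.4 Ω = 660.6∠-88.3° Ω.
Step 5 — Source phasor: V = 21.1∠15.3° V = 20.35 + j5.568 V.
Step 6 — Ohm's law: I = V / Z_total = (20.35 + j5.568) / (19.6 - j660.4) = -0.00751 + j0.03104 A.
Step 7 — Convert to polar: |I| = 0.03194 A, ∠I = 103.6°.

I = 0.03194∠103.6° A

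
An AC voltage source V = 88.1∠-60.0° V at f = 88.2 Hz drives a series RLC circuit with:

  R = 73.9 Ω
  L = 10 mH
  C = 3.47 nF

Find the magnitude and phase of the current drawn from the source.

Step 1 — Angular frequency: ω = 2π·f = 2π·88.2 = 554.2 rad/s.
Step 2 — Component impedances:
  R: Z = R = 73.9 Ω
  L: Z = jωL = j·554.2·0.01 = 0 + j5.542 Ω
  C: Z = 1/(jωC) = -j/(ω·C) = 0 - j5.2e+05 Ω
Step 3 — Series combination: Z_total = R + L + C = 73.9 - j5.2e+05 Ω = 5.2e+05∠-90.0° Ω.
Step 4 — Source phasor: V = 88.1∠-60.0° V = 44.05 - j76.3 V.
Step 5 — Ohm's law: I = V / Z_total = (44.05 - j76.3) / (73.9 - j5.2e+05) = 0.0001467 + j8.469e-05 A.
Step 6 — Convert to polar: |I| = 0.0001694 A, ∠I = 30.0°.

I = 0.0001694∠30.0° A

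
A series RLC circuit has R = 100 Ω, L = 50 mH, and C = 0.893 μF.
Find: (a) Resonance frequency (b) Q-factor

Step 1 — Resonance condition Im(Z)=0 gives ω₀ = 1/√(LC).
Step 2 — ω₀ = 1/√(0.05·8.93e-07) = 4732 rad/s.
Step 3 — f₀ = ω₀/(2π) = 753.2 Hz.
Step 4 — Series Q: Q = ω₀L/R = 4732·0.05/100 = 2.366.

(a) f₀ = 753.2 Hz  (b) Q = 2.366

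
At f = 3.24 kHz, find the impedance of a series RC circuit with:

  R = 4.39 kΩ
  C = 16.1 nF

Step 1 — Angular frequency: ω = 2π·f = 2π·3240 = 2.036e+04 rad/s.
Step 2 — Component impedances:
  R: Z = R = 4390 Ω
  C: Z = 1/(jωC) = -j/(ω·C) = 0 - j3051 Ω
Step 3 — Series combination: Z_total = R + C = 4390 - j3051 Ω = 5346∠-34.8° Ω.

Z = 4390 - j3051 Ω = 5346∠-34.8° Ω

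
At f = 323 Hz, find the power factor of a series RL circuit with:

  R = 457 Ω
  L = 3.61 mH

Step 1 — Angular frequency: ω = 2π·f = 2π·323 = 2029 rad/s.
Step 2 — Component impedances:
  R: Z = R = 457 Ω
  L: Z = jωL = j·2029·0.00361 = 0 + j7.326 Ω
Step 3 — Series combination: Z_total = R + L = 457 + j7.326 Ω = 457.1∠0.9° Ω.
Step 4 — Power factor: PF = cos(φ) = Re(Z)/|Z| = 457/457.06 = 0.9999.
Step 5 — Type: Im(Z) = 7.326 ⇒ lagging (phase φ = 0.9°).

PF = 0.9999 (lagging, φ = 0.9°)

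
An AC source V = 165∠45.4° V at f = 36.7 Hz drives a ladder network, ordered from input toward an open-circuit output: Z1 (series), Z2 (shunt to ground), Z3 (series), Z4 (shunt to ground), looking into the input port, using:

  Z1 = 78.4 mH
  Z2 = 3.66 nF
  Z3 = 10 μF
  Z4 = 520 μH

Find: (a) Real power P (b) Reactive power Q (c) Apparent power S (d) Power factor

Step 1 — Angular frequency: ω = 2π·f = 2π·36.7 = 230.6 rad/s.
Step 2 — Component impedances:
  Z1: Z = jωL = j·230.6·0.0784 = 0 + j18.08 Ω
  Z2: Z = 1/(jωC) = -j/(ω·C) = 0 - j1.185e+06 Ω
  Z3: Z = 1/(jωC) = -j/(ω·C) = 0 - j433.7 Ω
  Z4: Z = jωL = j·230.6·0.00052 = 0 + j0.1199 Ω
Step 3 — Ladder network (open output): work backward from the far end, alternating series and parallel combinations. Z_in = 0 - j415.3 Ω = 415.3∠-90.0° Ω.
Step 4 — Source phasor: V = 165∠45.4° V = 115.9 + j117.5 V.
Step 5 — Current: I = V / Z = -0.2829 + j0.279 A = 0.3973∠135.4° A.
Step 6 — Complex power: S = V·I* = 0 - j65.55 VA.
Step 7 — Real power: P = Re(S) = 0 W.
Step 8 — Reactive power: Q = Im(S) = -65.55 VAR.
Step 9 — Apparent power: |S| = 65.55 VA.
Step 10 — Power factor: PF = P/|S| = 0 (leading).

(a) P = 0 W  (b) Q = -65.55 VAR  (c) S = 65.55 VA  (d) PF = 0 (leading)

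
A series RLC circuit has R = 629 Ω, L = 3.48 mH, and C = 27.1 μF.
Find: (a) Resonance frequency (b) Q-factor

Step 1 — Resonance condition Im(Z)=0 gives ω₀ = 1/√(LC).
Step 2 — ω₀ = 1/√(0.00348·2.71e-05) = 3256 rad/s.
Step 3 — f₀ = ω₀/(2π) = 518.3 Hz.
Step 4 — Series Q: Q = ω₀L/R = 3256·0.00348/629 = 0.01802.

(a) f₀ = 518.3 Hz  (b) Q = 0.01802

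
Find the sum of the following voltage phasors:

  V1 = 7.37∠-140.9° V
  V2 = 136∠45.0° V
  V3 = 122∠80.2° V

Step 1 — Convert each phasor to rectangular form:
  V1 = 7.37·(cos(-140.9°) + j·sin(-140.9°)) = -5.719 - j4.648 V
  V2 = 136·(cos(45.0°) + j·sin(45.0°)) = 96.17 + j96.17 V
  V3 = 122·(cos(80.2°) + j·sin(80.2°)) = 20.77 + j120.2 V
Step 2 — Sum components: V_total = 111.2 + j211.7 V.
Step 3 — Convert to polar: |V_total| = 239.2 V, ∠V_total = 62.3°.

V_total = 239.2∠62.3° V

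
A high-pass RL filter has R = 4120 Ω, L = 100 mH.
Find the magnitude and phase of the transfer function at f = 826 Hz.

Step 1 — Angular frequency: ω = 2π·826 = 5190 rad/s.
Step 2 — Transfer function: H(jω) = jωL/(R + jωL).
Step 3 — Numerator jωL = j·519; denominator R + jωL = 4120 + j519.
Step 4 — H = 0.01562 + j0.124.
Step 5 — Magnitude: |H| = 0.125 (-18.1 dB); phase: φ = 82.8°.

|H| = 0.125 (-18.1 dB), φ = 82.8°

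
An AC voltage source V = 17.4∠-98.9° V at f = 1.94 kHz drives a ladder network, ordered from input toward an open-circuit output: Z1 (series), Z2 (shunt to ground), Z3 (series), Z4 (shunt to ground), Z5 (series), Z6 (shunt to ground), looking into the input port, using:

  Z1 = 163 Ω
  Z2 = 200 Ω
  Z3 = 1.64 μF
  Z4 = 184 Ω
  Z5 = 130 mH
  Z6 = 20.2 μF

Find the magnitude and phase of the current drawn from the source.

Step 1 — Angular frequency: ω = 2π·f = 2π·1940 = 1.219e+04 rad/s.
Step 2 — Component impedances:
  Z1: Z = R = 163 Ω
  Z2: Z = R = 200 Ω
  Z3: Z = 1/(jωC) = -j/(ω·C) = 0 - j50.02 Ω
  Z4: Z = R = 184 Ω
  Z5: Z = jωL = j·1.219e+04·0.13 = 0 + j1585 Ω
  Z6: Z = 1/(jωC) = -j/(ω·C) = 0 - j4.061 Ω
Step 3 — Ladder network (open output): work backward from the far end, alternating series and parallel combinations. Z_in = 258.8 - j7.893 Ω = 258.9∠-1.7° Ω.
Step 4 — Source phasor: V = 17.4∠-98.9° V = -2.692 - j17.19 V.
Step 5 — Ohm's law: I = V / Z_total = (-2.692 - j17.19) / (258.8 - j7.893) = -0.008369 - j0.06669 A.
Step 6 — Convert to polar: |I| = 0.06721 A, ∠I = -97.2°.

I = 0.06721∠-97.2° A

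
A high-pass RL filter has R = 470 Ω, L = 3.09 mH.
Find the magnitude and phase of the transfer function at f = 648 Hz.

Step 1 — Angular frequency: ω = 2π·648 = 4072 rad/s.
Step 2 — Transfer function: H(jω) = jωL/(R + jωL).
Step 3 — Numerator jωL = j·12.58; denominator R + jωL = 470 + j12.58.
Step 4 — H = 0.000716 + j0.02675.
Step 5 — Magnitude: |H| = 0.02676 (-31.5 dB); phase: φ = 88.5°.

|H| = 0.02676 (-31.5 dB), φ = 88.5°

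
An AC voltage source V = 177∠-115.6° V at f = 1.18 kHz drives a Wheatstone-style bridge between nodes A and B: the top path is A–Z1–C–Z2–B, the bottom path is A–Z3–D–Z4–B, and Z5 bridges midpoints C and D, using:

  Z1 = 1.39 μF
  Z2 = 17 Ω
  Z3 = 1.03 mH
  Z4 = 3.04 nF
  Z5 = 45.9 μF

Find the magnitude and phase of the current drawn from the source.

Step 1 — Angular frequency: ω = 2π·f = 2π·1180 = 7414 rad/s.
Step 2 — Component impedances:
  Z1: Z = 1/(jωC) = -j/(ω·C) = 0 - j97.03 Ω
  Z2: Z = R = 17 Ω
  Z3: Z = jωL = j·7414·0.00103 = 0 + j7.637 Ω
  Z4: Z = 1/(jωC) = -j/(ω·C) = 0 - j4.437e+04 Ω
  Z5: Z = 1/(jωC) = -j/(ω·C) = 0 - j2.938 Ω
Step 3 — Bridge requires nodal analysis (the Z5 bridge couples midpoints C and D, so the two paths cannot be reduced to a simple series/parallel combination). Setting node B to ground and injecting 1 A at node A, the 3-node admittance system at A, C, D solves to V_A = Z_AB = 17 + j4.931 Ω = 17.7∠16.2° Ω.
Step 4 — Source phasor: V = 177∠-115.6° V = -76.48 - j159.6 V.
Step 5 — Ohm's law: I = V / Z_total = (-76.48 - j159.6) / (17 + j4.931) = -6.663 - j7.458 A.
Step 6 — Convert to polar: |I| = 10 A, ∠I = -131.8°.

I = 10∠-131.8° A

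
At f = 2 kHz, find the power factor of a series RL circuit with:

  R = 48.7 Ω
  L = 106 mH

Step 1 — Angular frequency: ω = 2π·f = 2π·2000 = 1.257e+04 rad/s.
Step 2 — Component impedances:
  R: Z = R = 48.7 Ω
  L: Z = jωL = j·1.257e+04·0.106 = 0 + j1332 Ω
Step 3 — Series combination: Z_total = R + L = 48.7 + j1332 Ω = 1333∠87.9° Ω.
Step 4 — Power factor: PF = cos(φ) = Re(Z)/|Z| = 48.7/1332.9 = 0.03654.
Step 5 — Type: Im(Z) = 1332 ⇒ lagging (phase φ = 87.9°).

PF = 0.03654 (lagging, φ = 87.9°)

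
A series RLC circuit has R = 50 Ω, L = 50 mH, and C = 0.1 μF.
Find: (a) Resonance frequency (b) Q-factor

Step 1 — Resonance condition Im(Z)=0 gives ω₀ = 1/√(LC).
Step 2 — ω₀ = 1/√(0.05·1e-07) = 1.414e+04 rad/s.
Step 3 — f₀ = ω₀/(2π) = 2251 Hz.
Step 4 — Series Q: Q = ω₀L/R = 1.414e+04·0.05/50 = 14.14.

(a) f₀ = 2251 Hz  (b) Q = 14.14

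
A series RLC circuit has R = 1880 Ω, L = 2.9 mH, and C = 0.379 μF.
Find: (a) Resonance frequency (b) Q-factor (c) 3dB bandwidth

Step 1 — Resonance condition Im(Z)=0 gives ω₀ = 1/√(LC).
Step 2 — ω₀ = 1/√(0.0029·3.79e-07) = 3.016e+04 rad/s.
Step 3 — f₀ = ω₀/(2π) = 4801 Hz.
Step 4 — Series Q: Q = ω₀L/R = 3.016e+04·0.0029/1880 = 0.04653.
Step 5 — 3dB bandwidth: Δω = ω₀/Q = 6.483e+05 rad/s; BW = Δω/(2π) = 1.032e+05 Hz.

(a) f₀ = 4801 Hz  (b) Q = 0.04653  (c) BW = 1.032e+05 Hz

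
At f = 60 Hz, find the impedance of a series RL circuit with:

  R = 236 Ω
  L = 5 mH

Step 1 — Angular frequency: ω = 2π·f = 2π·60 = 377 rad/s.
Step 2 — Component impedances:
  R: Z = R = 236 Ω
  L: Z = jωL = j·377·0.005 = 0 + j1.885 Ω
Step 3 — Series combination: Z_total = R + L = 236 + j1.885 Ω = 236∠0.5° Ω.

Z = 236 + j1.885 Ω = 236∠0.5° Ω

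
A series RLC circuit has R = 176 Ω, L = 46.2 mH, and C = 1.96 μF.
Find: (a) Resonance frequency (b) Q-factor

Step 1 — Resonance condition Im(Z)=0 gives ω₀ = 1/√(LC).
Step 2 — ω₀ = 1/√(0.0462·1.96e-06) = 3323 rad/s.
Step 3 — f₀ = ω₀/(2π) = 528.9 Hz.
Step 4 — Series Q: Q = ω₀L/R = 3323·0.0462/176 = 0.8723.

(a) f₀ = 528.9 Hz  (b) Q = 0.8723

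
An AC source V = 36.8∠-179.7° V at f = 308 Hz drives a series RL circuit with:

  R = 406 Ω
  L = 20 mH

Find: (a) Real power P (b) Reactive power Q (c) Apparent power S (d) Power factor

Step 1 — Angular frequency: ω = 2π·f = 2π·308 = 1935 rad/s.
Step 2 — Component impedances:
  R: Z = R = 406 Ω
  L: Z = jωL = j·1935·0.02 = 0 + j38.7 Ω
Step 3 — Series combination: Z_total = R + L = 406 + j38.7 Ω = 407.8∠5.4° Ω.
Step 4 — Source phasor: V = 36.8∠-179.7° V = -36.8 - j0.1927 V.
Step 5 — Current: I = V / Z = -0.08987 + j0.008093 A = 0.09023∠174.9° A.
Step 6 — Complex power: S = V·I* = 3.306 + j0.3151 VA.
Step 7 — Real power: P = Re(S) = 3.306 W.
Step 8 — Reactive power: Q = Im(S) = 0.3151 VAR.
Step 9 — Apparent power: |S| = 3.321 VA.
Step 10 — Power factor: PF = P/|S| = 0.9955 (lagging).

(a) P = 3.306 W  (b) Q = 0.3151 VAR  (c) S = 3.321 VA  (d) PF = 0.9955 (lagging)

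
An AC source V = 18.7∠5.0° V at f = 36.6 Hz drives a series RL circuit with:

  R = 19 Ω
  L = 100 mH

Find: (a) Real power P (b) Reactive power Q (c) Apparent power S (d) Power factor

Step 1 — Angular frequency: ω = 2π·f = 2π·36.6 = 230 rad/s.
Step 2 — Component impedances:
  R: Z = R = 19 Ω
  L: Z = jωL = j·230·0.1 = 0 + j23 Ω
Step 3 — Series combination: Z_total = R + L = 19 + j23 Ω = 29.83∠50.4° Ω.
Step 4 — Source phasor: V = 18.7∠5.0° V = 18.63 + j1.63 V.
Step 5 — Current: I = V / Z = 0.4399 - j0.4466 A = 0.6269∠-45.4° A.
Step 6 — Complex power: S = V·I* = 7.467 + j9.037 VA.
Step 7 — Real power: P = Re(S) = 7.467 W.
Step 8 — Reactive power: Q = Im(S) = 9.037 VAR.
Step 9 — Apparent power: |S| = 11.72 VA.
Step 10 — Power factor: PF = P/|S| = 0.6369 (lagging).

(a) P = 7.467 W  (b) Q = 9.037 VAR  (c) S = 11.72 VA  (d) PF = 0.6369 (lagging)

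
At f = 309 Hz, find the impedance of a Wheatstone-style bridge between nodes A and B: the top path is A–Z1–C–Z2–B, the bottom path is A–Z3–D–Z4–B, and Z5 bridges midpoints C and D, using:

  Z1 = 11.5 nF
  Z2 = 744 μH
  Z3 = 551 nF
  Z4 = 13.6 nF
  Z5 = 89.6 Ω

Step 1 — Angular frequency: ω = 2π·f = 2π·309 = 1942 rad/s.
Step 2 — Component impedances:
  Z1: Z = 1/(jωC) = -j/(ω·C) = 0 - j4.479e+04 Ω
  Z2: Z = jωL = j·1942·0.000744 = 0 + j1.444 Ω
  Z3: Z = 1/(jωC) = -j/(ω·C) = 0 - j934.8 Ω
  Z4: Z = 1/(jωC) = -j/(ω·C) = 0 - j3.787e+04 Ω
  Z5: Z = R = 89.6 Ω
Step 3 — Bridge requires nodal analysis (the Z5 bridge couples midpoints C and D, so the two paths cannot be reduced to a simple series/parallel combination). Setting node B to ground and injecting 1 A at node A, the 3-node admittance system at A, C, D solves to V_A = Z_AB = 85.98 - j914.6 Ω = 918.6∠-84.6° Ω.

Z = 85.98 - j914.6 Ω = 918.6∠-84.6° Ω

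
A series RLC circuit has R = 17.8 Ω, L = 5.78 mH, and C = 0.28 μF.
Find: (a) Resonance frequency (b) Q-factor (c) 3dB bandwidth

Step 1 — Resonance: ω₀ = 1/√(LC) = 1/√(0.00578·2.8e-07) = 2.486e+04 rad/s.
Step 2 — f₀ = ω₀/(2π) = 3956 Hz.
Step 3 — Series Q: Q = ω₀L/R = 2.486e+04·0.00578/17.8 = 8.072.
Step 4 — Bandwidth: Δω = ω₀/Q = 3080 rad/s; BW = Δω/(2π) = 490.1 Hz.

(a) f₀ = 3956 Hz  (b) Q = 8.072  (c) BW = 490.1 Hz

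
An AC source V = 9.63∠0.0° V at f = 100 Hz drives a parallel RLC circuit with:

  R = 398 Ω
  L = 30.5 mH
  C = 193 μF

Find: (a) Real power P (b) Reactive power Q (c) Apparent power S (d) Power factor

Step 1 — Angular frequency: ω = 2π·f = 2π·100 = 628.3 rad/s.
Step 2 — Component impedances:
  R: Z = R = 398 Ω
  L: Z = jωL = j·628.3·0.0305 = 0 + j19.16 Ω
  C: Z = 1/(jωC) = -j/(ω·C) = 0 - j8.246 Ω
Step 3 — Parallel combination: 1/Z_total = 1/R + 1/L + 1/C; Z_total = 0.5258 - j14.46 Ω = 14.47∠-87.9° Ω.
Step 4 — Source phasor: V = 9.63∠0.0° V = 9.63 V.
Step 5 — Current: I = V / Z = 0.0242 + j0.6653 A = 0.6657∠87.9° A.
Step 6 — Complex power: S = V·I* = 0.233 - j6.407 VA.
Step 7 — Real power: P = Re(S) = 0.233 W.
Step 8 — Reactive power: Q = Im(S) = -6.407 VAR.
Step 9 — Apparent power: |S| = 6.411 VA.
Step 10 — Power factor: PF = P/|S| = 0.03635 (leading).

(a) P = 0.233 W  (b) Q = -6.407 VAR  (c) S = 6.411 VA  (d) PF = 0.03635 (leading)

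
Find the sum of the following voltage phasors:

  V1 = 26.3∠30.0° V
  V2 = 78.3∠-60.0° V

Step 1 — Convert each phasor to rectangular form:
  V1 = 26.3·(cos(30.0°) + j·sin(30.0°)) = 22.78 + j13.15 V
  V2 = 78.3·(cos(-60.0°) + j·sin(-60.0°)) = 39.15 - j67.81 V
Step 2 — Sum components: V_total = 61.93 - j54.66 V.
Step 3 — Convert to polar: |V_total| = 82.6 V, ∠V_total = -41.4°.

V_total = 82.6∠-41.4° V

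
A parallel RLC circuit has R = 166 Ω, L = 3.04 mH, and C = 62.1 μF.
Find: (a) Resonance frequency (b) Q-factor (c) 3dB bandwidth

Step 1 — Resonance: ω₀ = 1/√(LC) = 1/√(0.00304·6.21e-05) = 2302 rad/s.
Step 2 — f₀ = ω₀/(2π) = 366.3 Hz.
Step 3 — Parallel Q: Q = R/(ω₀L) = 166/(2302·0.00304) = 23.73.
Step 4 — Bandwidth: Δω = ω₀/Q = 97.01 rad/s; BW = Δω/(2π) = 15.44 Hz.

(a) f₀ = 366.3 Hz  (b) Q = 23.73  (c) BW = 15.44 Hz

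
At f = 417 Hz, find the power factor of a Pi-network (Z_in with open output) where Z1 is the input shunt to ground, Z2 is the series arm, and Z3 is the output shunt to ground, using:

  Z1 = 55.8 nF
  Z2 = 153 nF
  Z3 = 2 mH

Step 1 — Angular frequency: ω = 2π·f = 2π·417 = 2620 rad/s.
Step 2 — Component impedances:
  Z1: Z = 1/(jωC) = -j/(ω·C) = 0 - j6840 Ω
  Z2: Z = 1/(jωC) = -j/(ω·C) = 0 - j2495 Ω
  Z3: Z = jωL = j·2620·0.002 = 0 + j5.24 Ω
Step 3 — With open output, the series arm Z2 and the output shunt Z3 appear in series to ground: Z2 + Z3 = 0 - j2489 Ω.
Step 4 — Parallel with input shunt Z1: Z_in = Z1 || (Z2 + Z3) = 0 - j1825 Ω = 1825∠-90.0° Ω.
Step 5 — Power factor: PF = cos(φ) = Re(Z)/|Z| = 0/1825 = 0.
Step 6 — Type: Im(Z) = -1825 ⇒ leading (phase φ = -90.0°).

PF = 0 (leading, φ = -90.0°)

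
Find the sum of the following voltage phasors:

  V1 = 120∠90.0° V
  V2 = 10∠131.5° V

Step 1 — Convert each phasor to rectangular form:
  V1 = 120·(cos(90.0°) + j·sin(90.0°)) = 0 + j120 V
  V2 = 10·(cos(131.5°) + j·sin(131.5°)) = -6.626 + j7.49 V
Step 2 — Sum components: V_total = -6.626 + j127.5 V.
Step 3 — Convert to polar: |V_total| = 127.7 V, ∠V_total = 93.0°.

V_total = 127.7∠93.0° V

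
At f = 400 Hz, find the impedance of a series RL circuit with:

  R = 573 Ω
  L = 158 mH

Step 1 — Angular frequency: ω = 2π·f = 2π·400 = 2513 rad/s.
Step 2 — Component impedances:
  R: Z = R = 573 Ω
  L: Z = jωL = j·2513·0.158 = 0 + j397.1 Ω
Step 3 — Series combination: Z_total = R + L = 573 + j397.1 Ω = 697.1∠34.7° Ω.

Z = 573 + j397.1 Ω = 697.1∠34.7° Ω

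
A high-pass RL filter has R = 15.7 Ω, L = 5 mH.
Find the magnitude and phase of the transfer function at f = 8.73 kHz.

Step 1 — Angular frequency: ω = 2π·8730 = 5.485e+04 rad/s.
Step 2 — Transfer function: H(jω) = jωL/(R + jωL).
Step 3 — Numerator jωL = j·274.3; denominator R + jωL = 15.7 + j274.3.
Step 4 — H = 0.9967 + j0.05706.
Step 5 — Magnitude: |H| = 0.9984 (-0.0 dB); phase: φ = 3.3°.

|H| = 0.9984 (-0.0 dB), φ = 3.3°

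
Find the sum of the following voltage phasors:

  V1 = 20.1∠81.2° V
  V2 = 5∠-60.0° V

Step 1 — Convert each phasor to rectangular form:
  V1 = 20.1·(cos(81.2°) + j·sin(81.2°)) = 3.075 + j19.86 V
  V2 = 5·(cos(-60.0°) + j·sin(-60.0°)) = 2.5 - j4.33 V
Step 2 — Sum components: V_total = 5.575 + j15.53 V.
Step 3 — Convert to polar: |V_total| = 16.5 V, ∠V_total = 70.3°.

V_total = 16.5∠70.3° V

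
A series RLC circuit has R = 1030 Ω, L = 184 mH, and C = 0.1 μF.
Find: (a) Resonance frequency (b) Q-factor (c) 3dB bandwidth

Step 1 — Resonance: ω₀ = 1/√(LC) = 1/√(0.184·1e-07) = 7372 rad/s.
Step 2 — f₀ = ω₀/(2π) = 1173 Hz.
Step 3 — Series Q: Q = ω₀L/R = 7372·0.184/1030 = 1.317.
Step 4 — Bandwidth: Δω = ω₀/Q = 5598 rad/s; BW = Δω/(2π) = 890.9 Hz.

(a) f₀ = 1173 Hz  (b) Q = 1.317  (c) BW = 890.9 Hz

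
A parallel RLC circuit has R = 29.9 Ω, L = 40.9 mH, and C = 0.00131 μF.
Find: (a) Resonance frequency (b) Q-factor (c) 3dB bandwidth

Step 1 — Resonance: ω₀ = 1/√(LC) = 1/√(0.0409·1.31e-09) = 1.366e+05 rad/s.
Step 2 — f₀ = ω₀/(2π) = 2.174e+04 Hz.
Step 3 — Parallel Q: Q = R/(ω₀L) = 29.9/(1.366e+05·0.0409) = 0.005351.
Step 4 — Bandwidth: Δω = ω₀/Q = 2.553e+07 rad/s; BW = Δω/(2π) = 4.063e+06 Hz.

(a) f₀ = 2.174e+04 Hz  (b) Q = 0.005351  (c) BW = 4.063e+06 Hz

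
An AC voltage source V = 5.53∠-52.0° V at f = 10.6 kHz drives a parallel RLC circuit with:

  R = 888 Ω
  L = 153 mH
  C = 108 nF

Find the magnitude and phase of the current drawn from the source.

Step 1 — Angular frequency: ω = 2π·f = 2π·1.06e+04 = 6.66e+04 rad/s.
Step 2 — Component impedances:
  R: Z = R = 888 Ω
  L: Z = jωL = j·6.66e+04·0.153 = 0 + j1.019e+04 Ω
  C: Z = 1/(jωC) = -j/(ω·C) = 0 - j139 Ω
Step 3 — Parallel combination: 1/Z_total = 1/R + 1/L + 1/C; Z_total = 21.82 - j137.5 Ω = 139.2∠-81.0° Ω.
Step 4 — Source phasor: V = 5.53∠-52.0° V = 3.405 - j4.358 V.
Step 5 — Ohm's law: I = V / Z_total = (3.405 - j4.358) / (21.82 - j137.5) = 0.03475 + j0.01925 A.
Step 6 — Convert to polar: |I| = 0.03973 A, ∠I = 29.0°.

I = 0.03973∠29.0° A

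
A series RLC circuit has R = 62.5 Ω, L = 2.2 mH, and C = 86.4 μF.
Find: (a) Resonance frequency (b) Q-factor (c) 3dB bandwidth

Step 1 — Resonance: ω₀ = 1/√(LC) = 1/√(0.0022·8.64e-05) = 2294 rad/s.
Step 2 — f₀ = ω₀/(2π) = 365 Hz.
Step 3 — Series Q: Q = ω₀L/R = 2294·0.0022/62.5 = 0.08074.
Step 4 — Bandwidth: Δω = ω₀/Q = 2.841e+04 rad/s; BW = Δω/(2π) = 4521 Hz.

(a) f₀ = 365 Hz  (b) Q = 0.08074  (c) BW = 4521 Hz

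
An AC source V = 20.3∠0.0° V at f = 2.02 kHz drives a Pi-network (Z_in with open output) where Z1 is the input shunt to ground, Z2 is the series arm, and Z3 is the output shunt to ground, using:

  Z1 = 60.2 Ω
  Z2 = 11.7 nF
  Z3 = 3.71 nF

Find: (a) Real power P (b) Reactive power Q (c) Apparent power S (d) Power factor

Step 1 — Angular frequency: ω = 2π·f = 2π·2020 = 1.269e+04 rad/s.
Step 2 — Component impedances:
  Z1: Z = R = 60.2 Ω
  Z2: Z = 1/(jωC) = -j/(ω·C) = 0 - j6734 Ω
  Z3: Z = 1/(jωC) = -j/(ω·C) = 0 - j2.124e+04 Ω
Step 3 — With open output, the series arm Z2 and the output shunt Z3 appear in series to ground: Z2 + Z3 = 0 - j2.797e+04 Ω.
Step 4 — Parallel with input shunt Z1: Z_in = Z1 || (Z2 + Z3) = 60.2 - j0.1296 Ω = 60.2∠-0.1° Ω.
Step 5 — Source phasor: V = 20.3∠0.0° V = 20.3 V.
Step 6 — Current: I = V / Z = 0.3372 + j0.0007257 A = 0.3372∠0.1° A.
Step 7 — Complex power: S = V·I* = 6.845 - j0.01473 VA.
Step 8 — Real power: P = Re(S) = 6.845 W.
Step 9 — Reactive power: Q = Im(S) = -0.01473 VAR.
Step 10 — Apparent power: |S| = 6.845 VA.
Step 11 — Power factor: PF = P/|S| = 1 (leading).

(a) P = 6.845 W  (b) Q = -0.01473 VAR  (c) S = 6.845 VA  (d) PF = 1 (leading)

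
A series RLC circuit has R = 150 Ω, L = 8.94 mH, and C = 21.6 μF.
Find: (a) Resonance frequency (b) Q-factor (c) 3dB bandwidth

Step 1 — Resonance: ω₀ = 1/√(LC) = 1/√(0.00894·2.16e-05) = 2276 rad/s.
Step 2 — f₀ = ω₀/(2π) = 362.2 Hz.
Step 3 — Series Q: Q = ω₀L/R = 2276·0.00894/150 = 0.1356.
Step 4 — Bandwidth: Δω = ω₀/Q = 1.678e+04 rad/s; BW = Δω/(2π) = 2670 Hz.

(a) f₀ = 362.2 Hz  (b) Q = 0.1356  (c) BW = 2670 Hz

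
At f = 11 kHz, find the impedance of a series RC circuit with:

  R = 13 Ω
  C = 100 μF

Step 1 — Angular frequency: ω = 2π·f = 2π·1.1e+04 = 6.912e+04 rad/s.
Step 2 — Component impedances:
  R: Z = R = 13 Ω
  C: Z = 1/(jωC) = -j/(ω·C) = 0 - j0.1447 Ω
Step 3 — Series combination: Z_total = R + C = 13 - j0.1447 Ω = 13∠-0.6° Ω.

Z = 13 - j0.1447 Ω = 13∠-0.6° Ω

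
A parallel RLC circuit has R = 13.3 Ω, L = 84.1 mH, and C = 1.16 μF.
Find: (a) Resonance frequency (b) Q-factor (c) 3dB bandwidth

Step 1 — Resonance: ω₀ = 1/√(LC) = 1/√(0.0841·1.16e-06) = 3202 rad/s.
Step 2 — f₀ = ω₀/(2π) = 509.6 Hz.
Step 3 — Parallel Q: Q = R/(ω₀L) = 13.3/(3202·0.0841) = 0.04939.
Step 4 — Bandwidth: Δω = ω₀/Q = 6.482e+04 rad/s; BW = Δω/(2π) = 1.032e+04 Hz.

(a) f₀ = 509.6 Hz  (b) Q = 0.04939  (c) BW = 1.032e+04 Hz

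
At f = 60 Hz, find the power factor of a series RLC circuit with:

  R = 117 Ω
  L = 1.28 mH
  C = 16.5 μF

Step 1 — Angular frequency: ω = 2π·f = 2π·60 = 377 rad/s.
Step 2 — Component impedances:
  R: Z = R = 117 Ω
  L: Z = jωL = j·377·0.00128 = 0 + j0.4825 Ω
  C: Z = 1/(jωC) = -j/(ω·C) = 0 - j160.8 Ω
Step 3 — Series combination: Z_total = R + L + C = 117 - j160.3 Ω = 198.4∠-53.9° Ω.
Step 4 — Power factor: PF = cos(φ) = Re(Z)/|Z| = 117/198.44 = 0.5896.
Step 5 — Type: Im(Z) = -160.3 ⇒ leading (phase φ = -53.9°).

PF = 0.5896 (leading, φ = -53.9°)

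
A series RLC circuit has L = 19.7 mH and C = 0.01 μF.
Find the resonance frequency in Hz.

Step 1 — Resonance condition Im(Z)=0 gives ω₀ = 1/√(LC).
Step 2 — ω₀ = 1/√(0.0197·1e-08) = 7.125e+04 rad/s.
Step 3 — f₀ = ω₀/(2π) = 1.134e+04 Hz.

f₀ = 1.134e+04 Hz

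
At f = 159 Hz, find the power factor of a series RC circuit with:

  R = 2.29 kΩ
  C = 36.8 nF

Step 1 — Angular frequency: ω = 2π·f = 2π·159 = 999 rad/s.
Step 2 — Component impedances:
  R: Z = R = 2290 Ω
  C: Z = 1/(jωC) = -j/(ω·C) = 0 - j2.72e+04 Ω
Step 3 — Series combination: Z_total = R + C = 2290 - j2.72e+04 Ω = 2.73e+04∠-85.2° Ω.
Step 4 — Power factor: PF = cos(φ) = Re(Z)/|Z| = 2290/27297 = 0.08389.
Step 5 — Type: Im(Z) = -2.72e+04 ⇒ leading (phase φ = -85.2°).

PF = 0.08389 (leading, φ = -85.2°)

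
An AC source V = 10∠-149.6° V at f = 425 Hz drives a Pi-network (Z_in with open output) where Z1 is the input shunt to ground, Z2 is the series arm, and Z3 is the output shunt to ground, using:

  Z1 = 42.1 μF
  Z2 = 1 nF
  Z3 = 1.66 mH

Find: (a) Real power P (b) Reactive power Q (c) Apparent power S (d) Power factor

Step 1 — Angular frequency: ω = 2π·f = 2π·425 = 2670 rad/s.
Step 2 — Component impedances:
  Z1: Z = 1/(jωC) = -j/(ω·C) = 0 - j8.895 Ω
  Z2: Z = 1/(jωC) = -j/(ω·C) = 0 - j3.745e+05 Ω
  Z3: Z = jωL = j·2670·0.00166 = 0 + j4.433 Ω
Step 3 — With open output, the series arm Z2 and the output shunt Z3 appear in series to ground: Z2 + Z3 = 0 - j3.745e+05 Ω.
Step 4 — Parallel with input shunt Z1: Z_in = Z1 || (Z2 + Z3) = 0 - j8.895 Ω = 8.895∠-90.0° Ω.
Step 5 — Source phasor: V = 10∠-149.6° V = -8.625 - j5.06 V.
Step 6 — Current: I = V / Z = 0.5689 - j0.9697 A = 1.124∠-59.6° A.
Step 7 — Complex power: S = V·I* = 0 - j11.24 VA.
Step 8 — Real power: P = Re(S) = 0 W.
Step 9 — Reactive power: Q = Im(S) = -11.24 VAR.
Step 10 — Apparent power: |S| = 11.24 VA.
Step 11 — Power factor: PF = P/|S| = 0 (leading).

(a) P = 0 W  (b) Q = -11.24 VAR  (c) S = 11.24 VA  (d) PF = 0 (leading)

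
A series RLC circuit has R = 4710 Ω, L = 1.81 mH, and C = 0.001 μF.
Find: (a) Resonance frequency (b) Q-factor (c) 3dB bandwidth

Step 1 — Resonance condition Im(Z)=0 gives ω₀ = 1/√(LC).
Step 2 — ω₀ = 1/√(0.00181·1e-09) = 7.433e+05 rad/s.
Step 3 — f₀ = ω₀/(2π) = 1.183e+05 Hz.
Step 4 — Series Q: Q = ω₀L/R = 7.433e+05·0.00181/4710 = 0.2856.
Step 5 — 3dB bandwidth: Δω = ω₀/Q = 2.602e+06 rad/s; BW = Δω/(2π) = 4.142e+05 Hz.

(a) f₀ = 1.183e+05 Hz  (b) Q = 0.2856  (c) BW = 4.142e+05 Hz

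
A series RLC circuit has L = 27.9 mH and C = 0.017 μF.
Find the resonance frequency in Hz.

Step 1 — Resonance condition Im(Z)=0 gives ω₀ = 1/√(LC).
Step 2 — ω₀ = 1/√(0.0279·1.7e-08) = 4.592e+04 rad/s.
Step 3 — f₀ = ω₀/(2π) = 7308 Hz.

f₀ = 7308 Hz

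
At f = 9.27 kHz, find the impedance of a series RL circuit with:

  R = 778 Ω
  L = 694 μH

Step 1 — Angular frequency: ω = 2π·f = 2π·9270 = 5.825e+04 rad/s.
Step 2 — Component impedances:
  R: Z = R = 778 Ω
  L: Z = jωL = j·5.825e+04·0.000694 = 0 + j40.42 Ω
Step 3 — Series combination: Z_total = R + L = 778 + j40.42 Ω = 779∠3.0° Ω.

Z = 778 + j40.42 Ω = 779∠3.0° Ω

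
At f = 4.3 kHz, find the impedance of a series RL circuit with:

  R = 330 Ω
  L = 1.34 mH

Step 1 — Angular frequency: ω = 2π·f = 2π·4300 = 2.702e+04 rad/s.
Step 2 — Component impedances:
  R: Z = R = 330 Ω
  L: Z = jωL = j·2.702e+04·0.00134 = 0 + j36.2 Ω
Step 3 — Series combination: Z_total = R + L = 330 + j36.2 Ω = 332∠6.3° Ω.

Z = 330 + j36.2 Ω = 332∠6.3° Ω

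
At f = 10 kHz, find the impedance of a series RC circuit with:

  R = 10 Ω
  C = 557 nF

Step 1 — Angular frequency: ω = 2π·f = 2π·1e+04 = 6.283e+04 rad/s.
Step 2 — Component impedances:
  R: Z = R = 10 Ω
  C: Z = 1/(jωC) = -j/(ω·C) = 0 - j28.57 Ω
Step 3 — Series combination: Z_total = R + C = 10 - j28.57 Ω = 30.27∠-70.7° Ω.

Z = 10 - j28.57 Ω = 30.27∠-70.7° Ω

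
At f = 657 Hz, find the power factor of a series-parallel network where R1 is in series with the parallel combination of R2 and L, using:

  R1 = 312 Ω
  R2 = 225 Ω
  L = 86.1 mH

Step 1 — Angular frequency: ω = 2π·f = 2π·657 = 4128 rad/s.
Step 2 — Component impedances:
  R1: Z = R = 312 Ω
  R2: Z = R = 225 Ω
  L: Z = jωL = j·4128·0.0861 = 0 + j355.4 Ω
Step 3 — Parallel branch: R2 || L = 1/(1/R2 + 1/L) = 160.6 + j101.7 Ω.
Step 4 — Series with R1: Z_total = R1 + (R2 || L) = 472.6 + j101.7 Ω = 483.4∠12.1° Ω.
Step 5 — Power factor: PF = cos(φ) = Re(Z)/|Z| = 472.63/483.44 = 0.9776.
Step 6 — Type: Im(Z) = 101.7 ⇒ lagging (phase φ = 12.1°).

PF = 0.9776 (lagging, φ = 12.1°)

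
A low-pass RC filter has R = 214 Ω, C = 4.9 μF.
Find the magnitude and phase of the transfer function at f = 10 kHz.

Step 1 — Angular frequency: ω = 2π·1e+04 = 6.283e+04 rad/s.
Step 2 — Transfer function: H(jω) = 1/(1 + jωRC).
Step 3 — Denominator: 1 + jωRC = 1 + j·6.283e+04·214·4.9e-06 = 1 + j65.89.
Step 4 — H = 0.0002303 - j0.01517.
Step 5 — Magnitude: |H| = 0.01518 (-36.4 dB); phase: φ = -89.1°.

|H| = 0.01518 (-36.4 dB), φ = -89.1°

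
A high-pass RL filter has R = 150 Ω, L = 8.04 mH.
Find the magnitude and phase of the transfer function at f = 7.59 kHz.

Step 1 — Angular frequency: ω = 2π·7590 = 4.769e+04 rad/s.
Step 2 — Transfer function: H(jω) = jωL/(R + jωL).
Step 3 — Numerator jωL = j·383.4; denominator R + jωL = 150 + j383.4.
Step 4 — H = 0.8673 + j0.3393.
Step 5 — Magnitude: |H| = 0.9313 (-0.6 dB); phase: φ = 21.4°.

|H| = 0.9313 (-0.6 dB), φ = 21.4°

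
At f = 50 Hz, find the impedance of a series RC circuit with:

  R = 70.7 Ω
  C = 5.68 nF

Step 1 — Angular frequency: ω = 2π·f = 2π·50 = 314.2 rad/s.
Step 2 — Component impedances:
  R: Z = R = 70.7 Ω
  C: Z = 1/(jωC) = -j/(ω·C) = 0 - j5.604e+05 Ω
Step 3 — Series combination: Z_total = R + C = 70.7 - j5.604e+05 Ω = 5.604e+05∠-90.0° Ω.

Z = 70.7 - j5.604e+05 Ω = 5.604e+05∠-90.0° Ω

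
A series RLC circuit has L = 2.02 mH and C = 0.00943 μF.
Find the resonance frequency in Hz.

Step 1 — Resonance condition Im(Z)=0 gives ω₀ = 1/√(LC).
Step 2 — ω₀ = 1/√(0.00202·9.43e-09) = 2.291e+05 rad/s.
Step 3 — f₀ = ω₀/(2π) = 3.647e+04 Hz.

f₀ = 3.647e+04 Hz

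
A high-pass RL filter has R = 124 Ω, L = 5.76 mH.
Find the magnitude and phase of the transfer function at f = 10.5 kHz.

Step 1 — Angular frequency: ω = 2π·1.05e+04 = 6.597e+04 rad/s.
Step 2 — Transfer function: H(jω) = jωL/(R + jωL).
Step 3 — Numerator jωL = j·380; denominator R + jωL = 124 + j380.
Step 4 — H = 0.9038 + j0.2949.
Step 5 — Magnitude: |H| = 0.9507 (-0.4 dB); phase: φ = 18.1°.

|H| = 0.9507 (-0.4 dB), φ = 18.1°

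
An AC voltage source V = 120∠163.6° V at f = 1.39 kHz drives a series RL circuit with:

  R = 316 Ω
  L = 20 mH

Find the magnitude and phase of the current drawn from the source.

Step 1 — Angular frequency: ω = 2π·f = 2π·1390 = 8734 rad/s.
Step 2 — Component impedances:
  R: Z = R = 316 Ω
  L: Z = jωL = j·8734·0.02 = 0 + j174.7 Ω
Step 3 — Series combination: Z_total = R + L = 316 + j174.7 Ω = 361.1∠28.9° Ω.
Step 4 — Source phasor: V = 120∠163.6° V = -115.1 + j33.88 V.
Step 5 — Ohm's law: I = V / Z_total = (-115.1 + j33.88) / (316 + j174.7) = -0.2336 + j0.2364 A.
Step 6 — Convert to polar: |I| = 0.3324 A, ∠I = 134.7°.

I = 0.3324∠134.7° A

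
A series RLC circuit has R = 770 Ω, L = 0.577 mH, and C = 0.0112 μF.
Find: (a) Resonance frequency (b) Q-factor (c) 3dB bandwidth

Step 1 — Resonance: ω₀ = 1/√(LC) = 1/√(0.000577·1.12e-08) = 3.934e+05 rad/s.
Step 2 — f₀ = ω₀/(2π) = 6.261e+04 Hz.
Step 3 — Series Q: Q = ω₀L/R = 3.934e+05·0.000577/770 = 0.2948.
Step 4 — Bandwidth: Δω = ω₀/Q = 1.334e+06 rad/s; BW = Δω/(2π) = 2.124e+05 Hz.

(a) f₀ = 6.261e+04 Hz  (b) Q = 0.2948  (c) BW = 2.124e+05 Hz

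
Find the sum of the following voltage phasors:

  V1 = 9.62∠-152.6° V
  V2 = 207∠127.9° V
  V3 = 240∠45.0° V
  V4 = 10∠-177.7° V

Step 1 — Convert each phasor to rectangular form:
  V1 = 9.62·(cos(-152.6°) + j·sin(-152.6°)) = -8.541 - j4.427 V
  V2 = 207·(cos(127.9°) + j·sin(127.9°)) = -127.2 + j163.3 V
  V3 = 240·(cos(45.0°) + j·sin(45.0°)) = 169.7 + j169.7 V
  V4 = 10·(cos(-177.7°) + j·sin(-177.7°)) = -9.992 - j0.4013 V
Step 2 — Sum components: V_total = 24.02 + j328.2 V.
Step 3 — Convert to polar: |V_total| = 329.1 V, ∠V_total = 85.8°.

V_total = 329.1∠85.8° V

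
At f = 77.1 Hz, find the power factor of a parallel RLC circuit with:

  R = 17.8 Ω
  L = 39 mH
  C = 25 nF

Step 1 — Angular frequency: ω = 2π·f = 2π·77.1 = 484.4 rad/s.
Step 2 — Component impedances:
  R: Z = R = 17.8 Ω
  L: Z = jωL = j·484.4·0.039 = 0 + j18.89 Ω
  C: Z = 1/(jωC) = -j/(ω·C) = 0 - j8.257e+04 Ω
Step 3 — Parallel combination: 1/Z_total = 1/R + 1/L + 1/C; Z_total = 9.432 + j8.884 Ω = 12.96∠43.3° Ω.
Step 4 — Power factor: PF = cos(φ) = Re(Z)/|Z| = 9.4317/12.957 = 0.7279.
Step 5 — Type: Im(Z) = 8.884 ⇒ lagging (phase φ = 43.3°).

PF = 0.7279 (lagging, φ = 43.3°)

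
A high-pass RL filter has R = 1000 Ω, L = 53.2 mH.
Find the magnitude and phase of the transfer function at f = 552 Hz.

Step 1 — Angular frequency: ω = 2π·552 = 3468 rad/s.
Step 2 — Transfer function: H(jω) = jωL/(R + jωL).
Step 3 — Numerator jωL = j·184.5; denominator R + jωL = 1000 + j184.5.
Step 4 — H = 0.03292 + j0.1784.
Step 5 — Magnitude: |H| = 0.1815 (-14.8 dB); phase: φ = 79.5°.

|H| = 0.1815 (-14.8 dB), φ = 79.5°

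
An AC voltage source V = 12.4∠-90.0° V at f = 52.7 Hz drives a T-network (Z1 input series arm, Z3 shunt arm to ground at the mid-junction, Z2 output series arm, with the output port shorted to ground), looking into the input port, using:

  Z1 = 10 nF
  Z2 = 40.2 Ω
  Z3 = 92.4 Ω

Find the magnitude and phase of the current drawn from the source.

Step 1 — Angular frequency: ω = 2π·f = 2π·52.7 = 331.1 rad/s.
Step 2 — Component impedances:
  Z1: Z = 1/(jωC) = -j/(ω·C) = 0 - j3.02e+05 Ω
  Z2: Z = R = 40.2 Ω
  Z3: Z = R = 92.4 Ω
Step 3 — With the output port shorted to ground, the output series arm Z2 runs from the junction to ground; the shunt arm Z3 also runs from the junction to ground. They appear in parallel: Z3 || Z2 = 28.01 Ω.
Step 4 — Series with input arm Z1: Z_in = Z1 + (Z3 || Z2) = 28.01 - j3.02e+05 Ω = 3.02e+05∠-90.0° Ω.
Step 5 — Source phasor: V = 12.4∠-90.0° V = 0 - j12.4 V.
Step 6 — Ohm's law: I = V / Z_total = (0 - j12.4) / (28.01 - j3.02e+05) = 4.106e-05 - j3.809e-09 A.
Step 7 — Convert to polar: |I| = 4.106e-05 A, ∠I = -0.0°.

I = 4.106e-05∠-0.0° A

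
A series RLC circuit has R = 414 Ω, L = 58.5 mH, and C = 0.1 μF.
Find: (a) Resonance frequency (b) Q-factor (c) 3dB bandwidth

Step 1 — Resonance condition Im(Z)=0 gives ω₀ = 1/√(LC).
Step 2 — ω₀ = 1/√(0.0585·1e-07) = 1.307e+04 rad/s.
Step 3 — f₀ = ω₀/(2π) = 2081 Hz.
Step 4 — Series Q: Q = ω₀L/R = 1.307e+04·0.0585/414 = 1.847.
Step 5 — 3dB bandwidth: Δω = ω₀/Q = 7077 rad/s; BW = Δω/(2π) = 1126 Hz.

(a) f₀ = 2081 Hz  (b) Q = 1.847  (c) BW = 1126 Hz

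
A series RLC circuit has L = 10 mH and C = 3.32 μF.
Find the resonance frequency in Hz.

Step 1 — Resonance condition Im(Z)=0 gives ω₀ = 1/√(LC).
Step 2 — ω₀ = 1/√(0.01·3.32e-06) = 5488 rad/s.
Step 3 — f₀ = ω₀/(2π) = 873.5 Hz.

f₀ = 873.5 Hz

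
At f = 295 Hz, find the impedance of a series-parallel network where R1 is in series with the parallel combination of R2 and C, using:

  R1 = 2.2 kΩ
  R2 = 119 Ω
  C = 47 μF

Step 1 — Angular frequency: ω = 2π·f = 2π·295 = 1854 rad/s.
Step 2 — Component impedances:
  R1: Z = R = 2200 Ω
  R2: Z = R = 119 Ω
  C: Z = 1/(jωC) = -j/(ω·C) = 0 - j11.48 Ω
Step 3 — Parallel branch: R2 || C = 1/(1/R2 + 1/C) = 1.097 - j11.37 Ω.
Step 4 — Series with R1: Z_total = R1 + (R2 || C) = 2201 - j11.37 Ω = 2201∠-0.3° Ω.

Z = 2201 - j11.37 Ω = 2201∠-0.3° Ω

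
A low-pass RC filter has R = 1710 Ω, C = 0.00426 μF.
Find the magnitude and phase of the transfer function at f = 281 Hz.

Step 1 — Angular frequency: ω = 2π·281 = 1766 rad/s.
Step 2 — Transfer function: H(jω) = 1/(1 + jωRC).
Step 3 — Denominator: 1 + jωRC = 1 + j·1766·1710·4.26e-09 = 1 + j0.01286.
Step 4 — H = 0.9998 - j0.01286.
Step 5 — Magnitude: |H| = 0.9999 (-0.0 dB); phase: φ = -0.7°.

|H| = 0.9999 (-0.0 dB), φ = -0.7°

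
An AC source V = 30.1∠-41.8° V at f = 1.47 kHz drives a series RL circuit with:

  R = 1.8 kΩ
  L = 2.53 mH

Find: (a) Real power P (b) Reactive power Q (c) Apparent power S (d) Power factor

Step 1 — Angular frequency: ω = 2π·f = 2π·1470 = 9236 rad/s.
Step 2 — Component impedances:
  R: Z = R = 1800 Ω
  L: Z = jωL = j·9236·0.00253 = 0 + j23.37 Ω
Step 3 — Series combination: Z_total = R + L = 1800 + j23.37 Ω = 1800∠0.7° Ω.
Step 4 — Source phasor: V = 30.1∠-41.8° V = 22.44 - j20.06 V.
Step 5 — Current: I = V / Z = 0.01232 - j0.01131 A = 0.01672∠-42.5° A.
Step 6 — Complex power: S = V·I* = 0.5033 + j0.006533 VA.
Step 7 — Real power: P = Re(S) = 0.5033 W.
Step 8 — Reactive power: Q = Im(S) = 0.006533 VAR.
Step 9 — Apparent power: |S| = 0.5033 VA.
Step 10 — Power factor: PF = P/|S| = 0.9999 (lagging).

(a) P = 0.5033 W  (b) Q = 0.006533 VAR  (c) S = 0.5033 VA  (d) PF = 0.9999 (lagging)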